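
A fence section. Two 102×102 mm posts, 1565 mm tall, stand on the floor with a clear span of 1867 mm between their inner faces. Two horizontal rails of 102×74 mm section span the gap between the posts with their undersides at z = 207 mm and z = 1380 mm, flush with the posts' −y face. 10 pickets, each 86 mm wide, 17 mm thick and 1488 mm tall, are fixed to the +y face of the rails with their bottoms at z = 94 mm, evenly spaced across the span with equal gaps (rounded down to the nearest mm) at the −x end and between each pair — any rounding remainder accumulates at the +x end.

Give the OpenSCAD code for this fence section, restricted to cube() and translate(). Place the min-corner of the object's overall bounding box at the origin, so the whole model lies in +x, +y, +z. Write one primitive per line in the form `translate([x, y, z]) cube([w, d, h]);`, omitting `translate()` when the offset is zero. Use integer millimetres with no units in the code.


cube([102, 102, 1565]);
translate([1969, 0, 0]) cube([102, 102, 1565]);
translate([102, 0, 207]) cube([1867, 102, 74]);
translate([102, 0, 1380]) cube([1867, 102, 74]);
translate([193, 102, 94]) cube([86, 17, 1488]);
translate([370, 102, 94]) cube([86, 17, 1488]);
translate([547, 102, 94]) cube([86, 17, 1488]);
translate([724, 102, 94]) cube([86, 17, 1488]);
translate([901, 102, 94]) cube([86, 17, 1488]);
translate([1078, 102, 94]) cube([86, 17, 1488]);
translate([1255, 102, 94]) cube([86, 17, 1488]);
translate([1432, 102, 94]) cube([86, 17, 1488]);
translate([1609, 102, 94]) cube([86, 17, 1488]);
translate([1786, 102, 94]) cube([86, 17, 1488]);


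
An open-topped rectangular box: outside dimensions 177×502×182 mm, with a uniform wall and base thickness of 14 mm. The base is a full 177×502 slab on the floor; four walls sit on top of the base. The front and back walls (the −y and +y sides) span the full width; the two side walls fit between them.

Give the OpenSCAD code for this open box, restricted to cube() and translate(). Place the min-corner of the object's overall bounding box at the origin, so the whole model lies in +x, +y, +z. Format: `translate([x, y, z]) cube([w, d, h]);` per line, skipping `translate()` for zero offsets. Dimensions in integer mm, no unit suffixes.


cube([177, 502, 14]);
translate([0, 0, 14]) cube([177, 14, 168]);
translate([0, 488, 14]) cube([177, 14, 168]);
translate([0, 14, 14]) cube([14, 474, 168]);
translate([163, 14, 14]) cube([14, 474, 168]);


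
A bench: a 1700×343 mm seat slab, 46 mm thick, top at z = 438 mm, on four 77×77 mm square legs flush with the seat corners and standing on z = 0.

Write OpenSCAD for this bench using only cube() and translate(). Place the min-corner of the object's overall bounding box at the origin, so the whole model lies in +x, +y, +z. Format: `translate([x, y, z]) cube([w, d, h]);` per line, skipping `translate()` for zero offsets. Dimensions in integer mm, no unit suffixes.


translate([0, 0, 392]) cube([1700, 343, 46]);
cube([77, 77, 392]);
translate([0, 266, 0]) cube([77, 77, 392]);
translate([1623, 0, 0]) cube([77, 77, 392]);
translate([1623, 266, 0]) cube([77, 77, 392]);


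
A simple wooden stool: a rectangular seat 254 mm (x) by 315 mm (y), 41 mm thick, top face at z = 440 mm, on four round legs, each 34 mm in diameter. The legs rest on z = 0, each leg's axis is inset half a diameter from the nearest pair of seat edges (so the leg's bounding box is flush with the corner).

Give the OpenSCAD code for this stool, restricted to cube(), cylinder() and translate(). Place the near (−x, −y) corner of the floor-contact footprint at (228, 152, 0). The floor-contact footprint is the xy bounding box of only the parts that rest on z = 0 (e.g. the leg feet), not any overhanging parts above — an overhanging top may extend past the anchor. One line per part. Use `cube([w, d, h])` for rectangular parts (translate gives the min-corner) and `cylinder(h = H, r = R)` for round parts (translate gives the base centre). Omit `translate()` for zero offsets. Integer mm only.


// leg_h = 440 - 41 = 399
translate([228, 152, 399]) cube([254, 315, 41]);
translate([245, 169, 0]) cylinder(h = 399, r = 17);
translate([465, 169, 0]) cylinder(h = 399, r = 17);
translate([245, 450, 0]) cylinder(h = 399, r = 17);
translate([465, 450, 0]) cylinder(h = 399, r = 17);


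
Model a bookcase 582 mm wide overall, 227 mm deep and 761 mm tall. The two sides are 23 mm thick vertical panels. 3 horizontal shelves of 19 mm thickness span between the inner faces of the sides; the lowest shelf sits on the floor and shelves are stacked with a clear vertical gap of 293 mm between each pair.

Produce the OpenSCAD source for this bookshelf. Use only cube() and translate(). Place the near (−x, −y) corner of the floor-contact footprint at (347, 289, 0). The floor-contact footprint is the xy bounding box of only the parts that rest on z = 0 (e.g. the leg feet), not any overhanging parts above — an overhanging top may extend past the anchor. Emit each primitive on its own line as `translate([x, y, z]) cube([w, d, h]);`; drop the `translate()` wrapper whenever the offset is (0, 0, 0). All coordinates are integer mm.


translate([347, 289, 0]) cube([23, 227, 761]);
translate([906, 289, 0]) cube([23, 227, 761]);
translate([370, 289, 0]) cube([536, 227, 19]);
translate([370, 289, 312]) cube([536, 227, 19]);
translate([370, 289, 624]) cube([536, 227, 19]);


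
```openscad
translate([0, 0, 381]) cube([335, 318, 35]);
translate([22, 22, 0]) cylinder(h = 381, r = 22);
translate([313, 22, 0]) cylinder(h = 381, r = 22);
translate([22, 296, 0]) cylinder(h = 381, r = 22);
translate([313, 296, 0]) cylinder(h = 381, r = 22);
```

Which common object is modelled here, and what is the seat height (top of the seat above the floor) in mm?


A stool. The seat height is 416 mm.

A 335×318×35 slab at z = 381 on four corner cylinders — a stool. The seat top is 381 + 35 = 416 mm.


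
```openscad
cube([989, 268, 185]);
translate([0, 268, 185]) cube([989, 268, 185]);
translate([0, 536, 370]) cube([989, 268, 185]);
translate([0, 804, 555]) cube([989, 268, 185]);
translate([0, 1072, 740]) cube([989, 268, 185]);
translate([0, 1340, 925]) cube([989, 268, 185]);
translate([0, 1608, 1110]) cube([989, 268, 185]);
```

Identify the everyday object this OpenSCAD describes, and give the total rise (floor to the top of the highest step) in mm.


A staircase. The total rise is 1295 mm.

7 identical blocks, each offset up and back from the previous — a staircase. Each step is 185 mm tall and there are 7 of them, so the total rise is 7 × 185 = 1295 mm.


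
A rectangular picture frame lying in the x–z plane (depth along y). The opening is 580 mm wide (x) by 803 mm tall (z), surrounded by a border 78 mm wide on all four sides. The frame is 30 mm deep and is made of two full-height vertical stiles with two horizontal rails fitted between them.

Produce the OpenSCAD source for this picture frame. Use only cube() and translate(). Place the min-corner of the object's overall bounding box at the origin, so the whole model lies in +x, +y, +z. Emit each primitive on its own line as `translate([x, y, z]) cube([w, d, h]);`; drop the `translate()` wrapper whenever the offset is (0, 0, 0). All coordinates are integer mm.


cube([78, 30, 959]);
translate([658, 0, 0]) cube([78, 30, 959]);
translate([78, 0, 0]) cube([580, 30, 78]);
translate([78, 0, 881]) cube([580, 30, 78]);


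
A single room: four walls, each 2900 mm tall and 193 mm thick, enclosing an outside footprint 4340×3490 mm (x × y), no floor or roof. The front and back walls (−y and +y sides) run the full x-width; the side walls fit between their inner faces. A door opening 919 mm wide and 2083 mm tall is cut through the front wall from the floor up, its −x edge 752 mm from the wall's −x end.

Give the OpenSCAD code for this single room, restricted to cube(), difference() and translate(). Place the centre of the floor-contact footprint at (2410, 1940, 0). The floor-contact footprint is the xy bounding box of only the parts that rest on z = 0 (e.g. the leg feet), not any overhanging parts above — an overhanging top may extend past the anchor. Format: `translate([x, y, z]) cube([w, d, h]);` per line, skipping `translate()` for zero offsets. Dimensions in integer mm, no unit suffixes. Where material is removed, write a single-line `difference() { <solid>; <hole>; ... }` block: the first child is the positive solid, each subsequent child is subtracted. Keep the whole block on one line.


difference() { translate([240, 195, 0]) cube([4340, 193, 2900]); translate([992, 195, 0]) cube([919, 193, 2083]); }
translate([240, 3492, 0]) cube([4340, 193, 2900]);
translate([240, 388, 0]) cube([193, 3104, 2900]);
translate([4387, 388, 0]) cube([193, 3104, 2900]);


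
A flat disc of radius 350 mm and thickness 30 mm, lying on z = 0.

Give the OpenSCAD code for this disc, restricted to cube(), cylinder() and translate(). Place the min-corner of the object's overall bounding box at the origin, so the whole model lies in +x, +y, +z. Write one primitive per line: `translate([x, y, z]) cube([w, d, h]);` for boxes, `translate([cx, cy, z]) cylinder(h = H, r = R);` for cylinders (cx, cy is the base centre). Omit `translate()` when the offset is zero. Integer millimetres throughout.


translate([350, 350, 0]) cylinder(h = 30, r = 350);


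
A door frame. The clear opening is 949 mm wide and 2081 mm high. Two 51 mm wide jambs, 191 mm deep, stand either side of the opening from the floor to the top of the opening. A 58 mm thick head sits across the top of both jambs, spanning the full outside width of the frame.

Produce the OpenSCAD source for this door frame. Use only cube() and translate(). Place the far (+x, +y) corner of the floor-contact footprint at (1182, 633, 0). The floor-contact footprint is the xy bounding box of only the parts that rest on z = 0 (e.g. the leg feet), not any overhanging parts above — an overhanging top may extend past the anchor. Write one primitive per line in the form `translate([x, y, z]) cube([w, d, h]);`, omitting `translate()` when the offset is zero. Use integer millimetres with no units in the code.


translate([131, 442, 0]) cube([51, 191, 2081]);
translate([1131, 442, 0]) cube([51, 191, 2081]);
translate([131, 442, 2081]) cube([1051, 191, 58]);


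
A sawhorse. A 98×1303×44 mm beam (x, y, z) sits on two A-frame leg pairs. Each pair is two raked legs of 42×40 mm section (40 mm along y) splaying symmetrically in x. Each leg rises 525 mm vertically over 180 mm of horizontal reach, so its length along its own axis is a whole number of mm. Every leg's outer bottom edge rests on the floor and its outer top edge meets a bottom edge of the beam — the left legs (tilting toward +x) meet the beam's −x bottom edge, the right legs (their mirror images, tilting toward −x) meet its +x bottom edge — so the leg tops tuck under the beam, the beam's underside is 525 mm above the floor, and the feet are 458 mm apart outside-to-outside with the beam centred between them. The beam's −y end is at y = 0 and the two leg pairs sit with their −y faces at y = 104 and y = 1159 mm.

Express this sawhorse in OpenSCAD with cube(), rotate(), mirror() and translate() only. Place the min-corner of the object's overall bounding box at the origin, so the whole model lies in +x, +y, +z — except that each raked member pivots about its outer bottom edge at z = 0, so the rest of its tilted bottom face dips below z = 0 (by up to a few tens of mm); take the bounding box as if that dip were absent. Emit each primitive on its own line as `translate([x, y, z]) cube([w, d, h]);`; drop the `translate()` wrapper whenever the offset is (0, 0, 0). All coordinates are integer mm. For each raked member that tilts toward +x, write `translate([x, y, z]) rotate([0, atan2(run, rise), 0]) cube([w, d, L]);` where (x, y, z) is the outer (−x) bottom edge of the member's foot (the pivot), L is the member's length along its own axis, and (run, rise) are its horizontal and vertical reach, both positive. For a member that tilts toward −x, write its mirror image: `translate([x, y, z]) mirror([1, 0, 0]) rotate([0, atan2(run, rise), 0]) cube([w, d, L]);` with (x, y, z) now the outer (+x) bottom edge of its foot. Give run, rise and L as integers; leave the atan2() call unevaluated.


// leg length = √(180² + 525²) = 555
// right-leg outer foot x = 2·180 + 98 = 458
// beam min-corner = (180, 0, 525)
translate([180, 0, 525]) cube([98, 1303, 44]);
translate([0, 104, 0]) rotate([0, atan2(180, 525), 0]) cube([42, 40, 555]);
translate([458, 104, 0]) mirror([1, 0, 0]) rotate([0, atan2(180, 525), 0]) cube([42, 40, 555]);
translate([0, 1159, 0]) rotate([0, atan2(180, 525), 0]) cube([42, 40, 555]);
translate([458, 1159, 0]) mirror([1, 0, 0]) rotate([0, atan2(180, 525), 0]) cube([42, 40, 555]);


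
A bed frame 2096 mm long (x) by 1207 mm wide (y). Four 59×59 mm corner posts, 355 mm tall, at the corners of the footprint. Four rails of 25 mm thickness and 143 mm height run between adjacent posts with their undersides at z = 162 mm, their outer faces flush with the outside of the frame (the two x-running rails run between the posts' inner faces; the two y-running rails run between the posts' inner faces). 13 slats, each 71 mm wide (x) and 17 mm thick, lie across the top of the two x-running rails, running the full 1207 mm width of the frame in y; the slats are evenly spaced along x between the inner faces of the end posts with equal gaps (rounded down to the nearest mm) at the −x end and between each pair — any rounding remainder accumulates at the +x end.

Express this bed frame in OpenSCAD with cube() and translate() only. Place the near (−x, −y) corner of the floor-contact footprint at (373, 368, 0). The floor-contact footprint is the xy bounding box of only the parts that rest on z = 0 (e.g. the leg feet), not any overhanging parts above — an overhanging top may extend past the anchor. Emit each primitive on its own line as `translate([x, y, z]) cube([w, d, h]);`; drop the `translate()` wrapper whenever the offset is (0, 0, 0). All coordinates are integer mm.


// slat z = rail_z + rail_h = 162 + 143 = 305
// slat gap = ⌊(1978 − 13·71) / 14⌋ = 75
translate([373, 368, 0]) cube([59, 59, 355]);
translate([373, 1516, 0]) cube([59, 59, 355]);
translate([2410, 368, 0]) cube([59, 59, 355]);
translate([2410, 1516, 0]) cube([59, 59, 355]);
translate([432, 368, 162]) cube([1978, 25, 143]);
translate([432, 1550, 162]) cube([1978, 25, 143]);
translate([373, 427, 162]) cube([25, 1089, 143]);
translate([2444, 427, 162]) cube([25, 1089, 143]);
translate([507, 368, 305]) cube([71, 1207, 17]);
translate([653, 368, 305]) cube([71, 1207, 17]);
translate([799, 368, 305]) cube([71, 1207, 17]);
translate([945, 368, 305]) cube([71, 1207, 17]);
translate([1091, 368, 305]) cube([71, 1207, 17]);
translate([1237, 368, 305]) cube([71, 1207, 17]);
translate([1383, 368, 305]) cube([71, 1207, 17]);
translate([1529, 368, 305]) cube([71, 1207, 17]);
translate([1675, 368, 305]) cube([71, 1207, 17]);
translate([1821, 368, 305]) cube([71, 1207, 17]);
translate([1967, 368, 305]) cube([71, 1207, 17]);
translate([2113, 368, 305]) cube([71, 1207, 17]);
translate([2259, 368, 305]) cube([71, 1207, 17]);


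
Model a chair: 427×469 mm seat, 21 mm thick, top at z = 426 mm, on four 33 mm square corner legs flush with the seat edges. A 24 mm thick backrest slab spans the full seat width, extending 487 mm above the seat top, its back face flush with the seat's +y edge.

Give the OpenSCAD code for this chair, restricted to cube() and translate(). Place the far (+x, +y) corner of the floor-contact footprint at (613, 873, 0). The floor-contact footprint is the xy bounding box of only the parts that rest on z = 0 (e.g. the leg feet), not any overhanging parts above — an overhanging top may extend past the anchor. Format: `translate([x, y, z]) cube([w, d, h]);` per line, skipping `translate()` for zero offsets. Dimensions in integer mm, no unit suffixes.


translate([186, 404, 405]) cube([427, 469, 21]);
translate([186, 404, 0]) cube([33, 33, 405]);
translate([580, 404, 0]) cube([33, 33, 405]);
translate([186, 840, 0]) cube([33, 33, 405]);
translate([580, 840, 0]) cube([33, 33, 405]);
translate([186, 849, 426]) cube([427, 24, 487]);


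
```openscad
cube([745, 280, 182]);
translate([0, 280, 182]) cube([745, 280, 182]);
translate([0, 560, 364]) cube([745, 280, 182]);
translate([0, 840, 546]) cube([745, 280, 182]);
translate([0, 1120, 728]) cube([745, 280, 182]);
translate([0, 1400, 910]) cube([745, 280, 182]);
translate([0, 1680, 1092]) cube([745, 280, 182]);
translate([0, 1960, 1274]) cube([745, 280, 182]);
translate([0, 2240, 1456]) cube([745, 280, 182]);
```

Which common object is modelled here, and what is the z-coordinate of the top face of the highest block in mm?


A staircase. The total rise is 1638 mm.

9 identical blocks, each offset up and back from the previous — a staircase. Each step is 182 mm tall and there are 9 of them, so the total rise is 9 × 182 = 1638 mm.


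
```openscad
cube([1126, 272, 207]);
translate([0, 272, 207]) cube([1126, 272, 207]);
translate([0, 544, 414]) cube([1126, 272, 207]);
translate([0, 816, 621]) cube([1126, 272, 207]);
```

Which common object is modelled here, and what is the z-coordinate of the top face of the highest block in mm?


A staircase. The total rise is 828 mm.

4 identical blocks, each offset up and back from the previous — a staircase. Each step is 207 mm tall and there are 4 of them, so the total rise is 4 × 207 = 828 mm.


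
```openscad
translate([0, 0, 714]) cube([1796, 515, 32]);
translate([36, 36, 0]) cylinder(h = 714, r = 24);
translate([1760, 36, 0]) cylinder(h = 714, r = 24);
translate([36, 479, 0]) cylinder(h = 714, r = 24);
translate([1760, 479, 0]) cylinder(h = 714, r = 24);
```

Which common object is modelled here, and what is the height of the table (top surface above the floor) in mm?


A table. The table height is 746 mm.

A 1796×515×32 slab sits at z = 714 on four Ø48 mm round legs — a table. The top surface is at 714 + 32 = 746 mm.


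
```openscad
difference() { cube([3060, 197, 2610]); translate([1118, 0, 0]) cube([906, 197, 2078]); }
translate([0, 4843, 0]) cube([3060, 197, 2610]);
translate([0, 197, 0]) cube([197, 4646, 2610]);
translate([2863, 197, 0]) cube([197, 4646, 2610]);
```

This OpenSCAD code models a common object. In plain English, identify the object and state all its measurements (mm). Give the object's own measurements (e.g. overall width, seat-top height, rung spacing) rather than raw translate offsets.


A single room: four walls, each 2610 mm tall and 197 mm thick, enclosing an outside footprint 3060×5040 mm (x × y), no floor or roof. The front and back walls (−y and +y sides) run the full x-width; the side walls fit between their inner faces. A door opening 906 mm wide and 2078 mm tall is cut through the front wall from the floor up, its −x edge 1118 mm from the wall's −x end.


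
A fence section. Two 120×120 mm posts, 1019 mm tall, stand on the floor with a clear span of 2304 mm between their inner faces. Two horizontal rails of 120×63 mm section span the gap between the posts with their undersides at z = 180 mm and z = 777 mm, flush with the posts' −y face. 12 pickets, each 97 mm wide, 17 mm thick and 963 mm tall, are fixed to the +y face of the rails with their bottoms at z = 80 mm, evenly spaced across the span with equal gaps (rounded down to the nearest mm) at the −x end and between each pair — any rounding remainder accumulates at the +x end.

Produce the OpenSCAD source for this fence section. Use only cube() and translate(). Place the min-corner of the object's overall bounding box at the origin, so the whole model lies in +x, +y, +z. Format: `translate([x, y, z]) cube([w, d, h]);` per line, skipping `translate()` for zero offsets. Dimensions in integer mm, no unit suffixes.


cube([120, 120, 1019]);
translate([2424, 0, 0]) cube([120, 120, 1019]);
translate([120, 0, 180]) cube([2304, 120, 63]);
translate([120, 0, 777]) cube([2304, 120, 63]);
translate([207, 120, 80]) cube([97, 17, 963]);
translate([391, 120, 80]) cube([97, 17, 963]);
translate([575, 120, 80]) cube([97, 17, 963]);
translate([759, 120, 80]) cube([97, 17, 963]);
translate([943, 120, 80]) cube([97, 17, 963]);
translate([1127, 120, 80]) cube([97, 17, 963]);
translate([1311, 120, 80]) cube([97, 17, 963]);
translate([1495, 120, 80]) cube([97, 17, 963]);
translate([1679, 120, 80]) cube([97, 17, 963]);
translate([1863, 120, 80]) cube([97, 17, 963]);
translate([2047, 120, 80]) cube([97, 17, 963]);
translate([2231, 120, 80]) cube([97, 17, 963]);


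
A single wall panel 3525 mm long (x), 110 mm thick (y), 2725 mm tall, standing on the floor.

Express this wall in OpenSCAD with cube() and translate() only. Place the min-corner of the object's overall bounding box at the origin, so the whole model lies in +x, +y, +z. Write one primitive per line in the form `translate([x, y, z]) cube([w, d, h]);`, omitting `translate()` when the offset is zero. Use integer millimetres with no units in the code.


cube([3525, 110, 2725]);


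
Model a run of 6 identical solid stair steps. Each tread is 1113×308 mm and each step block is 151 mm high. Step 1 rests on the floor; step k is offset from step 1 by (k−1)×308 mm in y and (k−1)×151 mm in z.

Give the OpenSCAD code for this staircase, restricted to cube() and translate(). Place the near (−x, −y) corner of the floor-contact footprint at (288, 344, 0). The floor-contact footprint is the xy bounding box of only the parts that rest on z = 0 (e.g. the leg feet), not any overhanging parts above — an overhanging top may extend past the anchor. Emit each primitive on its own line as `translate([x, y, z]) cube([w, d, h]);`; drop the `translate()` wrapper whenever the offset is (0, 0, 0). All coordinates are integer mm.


translate([288, 344, 0]) cube([1113, 308, 151]);
translate([288, 652, 151]) cube([1113, 308, 151]);
translate([288, 960, 302]) cube([1113, 308, 151]);
translate([288, 1268, 453]) cube([1113, 308, 151]);
translate([288, 1576, 604]) cube([1113, 308, 151]);
translate([288, 1884, 755]) cube([1113, 308, 151]);


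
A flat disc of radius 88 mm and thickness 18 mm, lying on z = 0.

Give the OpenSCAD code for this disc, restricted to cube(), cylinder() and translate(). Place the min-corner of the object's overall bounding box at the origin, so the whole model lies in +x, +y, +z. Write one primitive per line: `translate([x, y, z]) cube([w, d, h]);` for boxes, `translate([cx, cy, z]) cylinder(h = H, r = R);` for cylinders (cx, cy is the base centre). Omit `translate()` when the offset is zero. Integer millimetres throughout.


translate([88, 88, 0]) cylinder(h = 18, r = 88);


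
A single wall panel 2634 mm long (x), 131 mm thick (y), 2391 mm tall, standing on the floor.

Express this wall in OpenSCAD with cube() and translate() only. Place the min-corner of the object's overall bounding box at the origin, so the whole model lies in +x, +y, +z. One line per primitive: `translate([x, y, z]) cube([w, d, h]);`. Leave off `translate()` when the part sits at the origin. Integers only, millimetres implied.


cube([2634, 131, 2391]);


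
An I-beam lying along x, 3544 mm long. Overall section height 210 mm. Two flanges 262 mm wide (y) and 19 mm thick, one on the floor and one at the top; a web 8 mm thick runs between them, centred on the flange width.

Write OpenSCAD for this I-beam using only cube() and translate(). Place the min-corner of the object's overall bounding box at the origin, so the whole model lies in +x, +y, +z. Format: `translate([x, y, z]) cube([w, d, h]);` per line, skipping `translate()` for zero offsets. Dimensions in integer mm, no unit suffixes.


cube([3544, 262, 19]);
translate([0, 127, 19]) cube([3544, 8, 172]);
translate([0, 0, 191]) cube([3544, 262, 19]);


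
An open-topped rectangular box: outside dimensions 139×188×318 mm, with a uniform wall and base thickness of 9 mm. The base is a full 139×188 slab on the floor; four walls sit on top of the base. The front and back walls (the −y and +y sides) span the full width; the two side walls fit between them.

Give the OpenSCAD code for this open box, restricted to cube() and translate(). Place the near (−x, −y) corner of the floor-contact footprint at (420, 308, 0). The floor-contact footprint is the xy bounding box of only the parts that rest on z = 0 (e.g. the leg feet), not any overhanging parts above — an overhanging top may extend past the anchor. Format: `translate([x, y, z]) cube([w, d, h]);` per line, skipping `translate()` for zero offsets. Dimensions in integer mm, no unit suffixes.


translate([420, 308, 0]) cube([139, 188, 9]);
translate([420, 308, 9]) cube([139, 9, 309]);
translate([420, 487, 9]) cube([139, 9, 309]);
translate([420, 317, 9]) cube([9, 170, 309]);
translate([550, 317, 9]) cube([9, 170, 309]);


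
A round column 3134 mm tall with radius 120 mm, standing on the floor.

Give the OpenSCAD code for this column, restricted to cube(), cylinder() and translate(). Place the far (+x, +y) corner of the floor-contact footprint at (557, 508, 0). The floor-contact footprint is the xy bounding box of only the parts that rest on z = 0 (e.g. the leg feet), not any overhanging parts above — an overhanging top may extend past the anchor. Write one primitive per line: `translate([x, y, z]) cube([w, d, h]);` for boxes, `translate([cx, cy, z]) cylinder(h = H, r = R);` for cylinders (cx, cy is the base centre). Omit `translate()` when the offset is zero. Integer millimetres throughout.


translate([437, 388, 0]) cylinder(h = 3134, r = 120);


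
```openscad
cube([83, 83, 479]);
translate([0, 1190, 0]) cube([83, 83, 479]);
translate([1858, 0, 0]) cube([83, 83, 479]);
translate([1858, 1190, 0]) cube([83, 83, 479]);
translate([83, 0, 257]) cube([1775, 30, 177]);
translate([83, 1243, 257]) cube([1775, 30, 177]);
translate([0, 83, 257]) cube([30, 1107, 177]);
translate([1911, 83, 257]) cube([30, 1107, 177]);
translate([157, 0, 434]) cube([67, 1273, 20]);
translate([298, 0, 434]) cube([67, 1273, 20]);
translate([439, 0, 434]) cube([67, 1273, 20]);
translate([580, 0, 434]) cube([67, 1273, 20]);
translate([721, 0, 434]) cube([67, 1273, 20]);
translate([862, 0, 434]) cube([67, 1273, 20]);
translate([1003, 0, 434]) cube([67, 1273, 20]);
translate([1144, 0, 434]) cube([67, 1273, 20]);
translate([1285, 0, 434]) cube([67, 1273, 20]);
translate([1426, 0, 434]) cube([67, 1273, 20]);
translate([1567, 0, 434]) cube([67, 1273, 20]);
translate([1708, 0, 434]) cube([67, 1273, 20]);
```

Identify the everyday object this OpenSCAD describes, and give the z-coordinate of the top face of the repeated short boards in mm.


A bed frame. The slat-top height is 454 mm.

Four posts, four rails, and a row of slats — a bed frame. Slats sit on the rails at z = 257 + 177 = 434; with slat thickness 20, the top is 454 mm.


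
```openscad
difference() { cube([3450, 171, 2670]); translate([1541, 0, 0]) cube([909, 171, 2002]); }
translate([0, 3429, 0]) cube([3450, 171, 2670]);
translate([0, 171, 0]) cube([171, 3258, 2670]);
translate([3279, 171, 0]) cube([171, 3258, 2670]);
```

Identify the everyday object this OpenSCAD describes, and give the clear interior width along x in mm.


A single room. The interior width is 3108 mm.

Four walls enclosing a rectangle with a door in the front wall — a room. Outside width 3450 minus two 171 mm walls gives 3108 mm.


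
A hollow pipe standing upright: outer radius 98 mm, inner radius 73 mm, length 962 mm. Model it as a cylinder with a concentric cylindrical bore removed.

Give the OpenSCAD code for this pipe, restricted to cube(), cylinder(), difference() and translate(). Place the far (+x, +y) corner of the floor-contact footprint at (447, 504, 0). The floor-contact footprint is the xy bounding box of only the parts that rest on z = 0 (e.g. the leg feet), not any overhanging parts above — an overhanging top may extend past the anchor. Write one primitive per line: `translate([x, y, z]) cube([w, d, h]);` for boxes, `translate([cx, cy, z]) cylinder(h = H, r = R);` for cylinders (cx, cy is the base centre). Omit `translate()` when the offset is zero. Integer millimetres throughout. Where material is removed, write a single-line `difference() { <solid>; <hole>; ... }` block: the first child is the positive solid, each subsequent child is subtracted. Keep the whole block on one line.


difference() { translate([349, 406, 0]) cylinder(h = 962, r = 98); translate([349, 406, 0]) cylinder(h = 962, r = 73); }


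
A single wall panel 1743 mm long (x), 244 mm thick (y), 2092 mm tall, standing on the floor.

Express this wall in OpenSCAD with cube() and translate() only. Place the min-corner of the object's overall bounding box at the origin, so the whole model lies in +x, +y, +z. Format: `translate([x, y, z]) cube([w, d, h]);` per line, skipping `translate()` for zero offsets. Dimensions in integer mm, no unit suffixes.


cube([1743, 244, 2092]);


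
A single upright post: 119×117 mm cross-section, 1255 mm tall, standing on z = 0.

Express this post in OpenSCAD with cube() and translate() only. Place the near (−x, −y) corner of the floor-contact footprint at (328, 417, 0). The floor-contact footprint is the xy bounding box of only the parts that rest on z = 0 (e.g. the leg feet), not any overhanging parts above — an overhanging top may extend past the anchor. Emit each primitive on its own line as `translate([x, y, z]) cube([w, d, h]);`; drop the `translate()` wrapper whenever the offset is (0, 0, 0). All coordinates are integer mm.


translate([328, 417, 0]) cube([119, 117, 1255]);


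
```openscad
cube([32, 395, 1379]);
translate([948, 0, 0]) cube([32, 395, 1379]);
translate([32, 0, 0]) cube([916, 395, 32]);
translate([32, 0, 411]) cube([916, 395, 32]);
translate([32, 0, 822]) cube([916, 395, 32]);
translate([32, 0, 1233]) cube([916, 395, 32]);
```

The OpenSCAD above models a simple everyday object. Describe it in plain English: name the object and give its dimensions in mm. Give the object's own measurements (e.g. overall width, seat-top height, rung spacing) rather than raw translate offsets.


An open bookshelf. Two side panels, each 32 mm thick, 395 mm deep and 1379 mm tall, stand 980 mm apart (outside-to-outside). Between them sit 4 shelves, each 32 mm thick and 395 mm deep, spanning the full gap between the sides. The bottom shelf rests on the floor (its underside at z = 0) and the clear gap between one shelf's top and the next shelf's underside is 379 mm.


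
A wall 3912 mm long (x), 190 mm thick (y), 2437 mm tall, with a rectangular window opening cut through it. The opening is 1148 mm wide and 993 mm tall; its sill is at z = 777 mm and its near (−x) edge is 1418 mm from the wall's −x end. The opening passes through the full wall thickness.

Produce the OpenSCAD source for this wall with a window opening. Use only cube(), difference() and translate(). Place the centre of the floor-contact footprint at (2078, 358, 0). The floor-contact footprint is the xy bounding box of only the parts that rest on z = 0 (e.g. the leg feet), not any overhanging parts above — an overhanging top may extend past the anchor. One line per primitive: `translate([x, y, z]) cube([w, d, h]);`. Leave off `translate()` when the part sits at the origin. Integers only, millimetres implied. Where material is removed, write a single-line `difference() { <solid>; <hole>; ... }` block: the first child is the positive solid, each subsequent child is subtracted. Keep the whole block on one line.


difference() { translate([122, 263, 0]) cube([3912, 190, 2437]); translate([1540, 263, 777]) cube([1148, 190, 993]); }


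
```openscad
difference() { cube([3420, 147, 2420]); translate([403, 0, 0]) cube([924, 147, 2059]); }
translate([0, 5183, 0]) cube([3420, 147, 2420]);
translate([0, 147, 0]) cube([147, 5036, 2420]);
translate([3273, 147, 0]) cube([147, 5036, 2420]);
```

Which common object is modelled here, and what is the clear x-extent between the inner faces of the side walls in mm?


A single room. The interior width is 3126 mm.

Four walls enclosing a rectangle with a door in the front wall — a room. Outside width 3420 minus two 147 mm walls gives 3126 mm.


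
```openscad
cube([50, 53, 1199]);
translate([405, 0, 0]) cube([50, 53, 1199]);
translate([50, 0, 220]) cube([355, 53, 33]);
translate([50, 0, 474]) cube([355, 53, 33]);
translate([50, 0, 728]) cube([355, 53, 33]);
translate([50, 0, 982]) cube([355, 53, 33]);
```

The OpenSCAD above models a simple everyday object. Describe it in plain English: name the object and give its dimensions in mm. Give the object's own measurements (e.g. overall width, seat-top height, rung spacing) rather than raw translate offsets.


A straight ladder. Two 50×53 mm vertical rails, 1199 mm tall, stand 455 mm apart (outside-to-outside) with their front faces coplanar on the −y side. 4 rungs, each 53 mm deep and 33 mm tall, span between the inner faces of the rails, front faces flush with the rails. The lowest rung's underside is at z = 220 mm and rungs are spaced 254 mm apart (underside to underside).


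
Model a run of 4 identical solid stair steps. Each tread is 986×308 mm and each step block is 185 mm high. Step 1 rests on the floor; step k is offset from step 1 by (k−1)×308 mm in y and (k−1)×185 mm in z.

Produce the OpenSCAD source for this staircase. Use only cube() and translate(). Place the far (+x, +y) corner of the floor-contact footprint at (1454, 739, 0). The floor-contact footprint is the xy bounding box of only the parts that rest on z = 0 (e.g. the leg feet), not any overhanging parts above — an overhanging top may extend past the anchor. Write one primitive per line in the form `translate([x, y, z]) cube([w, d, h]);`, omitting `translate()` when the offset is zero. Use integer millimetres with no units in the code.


translate([468, 431, 0]) cube([986, 308, 185]);
translate([468, 739, 185]) cube([986, 308, 185]);
translate([468, 1047, 370]) cube([986, 308, 185]);
translate([468, 1355, 555]) cube([986, 308, 185]);


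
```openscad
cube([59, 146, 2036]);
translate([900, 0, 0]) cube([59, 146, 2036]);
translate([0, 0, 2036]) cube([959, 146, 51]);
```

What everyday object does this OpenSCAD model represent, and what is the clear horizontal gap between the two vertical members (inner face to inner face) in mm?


A door frame. The clear opening width is 841 mm.

Two 2036 mm tall posts with a header on top — a door frame. The left jamb is 59 mm wide at x = 0; the right jamb starts at x = 900. The clear opening is 900 − 59 = 841 mm.


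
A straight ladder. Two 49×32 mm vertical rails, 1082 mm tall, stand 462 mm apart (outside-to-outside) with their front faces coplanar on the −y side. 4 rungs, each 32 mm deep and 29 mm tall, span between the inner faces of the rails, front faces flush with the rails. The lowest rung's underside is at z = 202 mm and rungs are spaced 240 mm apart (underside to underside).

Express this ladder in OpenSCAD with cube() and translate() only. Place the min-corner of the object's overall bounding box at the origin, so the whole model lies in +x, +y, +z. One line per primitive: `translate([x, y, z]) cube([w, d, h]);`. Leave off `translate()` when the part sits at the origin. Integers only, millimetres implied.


cube([49, 32, 1082]);
translate([413, 0, 0]) cube([49, 32, 1082]);
translate([49, 0, 202]) cube([364, 32, 29]);
translate([49, 0, 442]) cube([364, 32, 29]);
translate([49, 0, 682]) cube([364, 32, 29]);
translate([49, 0, 922]) cube([364, 32, 29]);


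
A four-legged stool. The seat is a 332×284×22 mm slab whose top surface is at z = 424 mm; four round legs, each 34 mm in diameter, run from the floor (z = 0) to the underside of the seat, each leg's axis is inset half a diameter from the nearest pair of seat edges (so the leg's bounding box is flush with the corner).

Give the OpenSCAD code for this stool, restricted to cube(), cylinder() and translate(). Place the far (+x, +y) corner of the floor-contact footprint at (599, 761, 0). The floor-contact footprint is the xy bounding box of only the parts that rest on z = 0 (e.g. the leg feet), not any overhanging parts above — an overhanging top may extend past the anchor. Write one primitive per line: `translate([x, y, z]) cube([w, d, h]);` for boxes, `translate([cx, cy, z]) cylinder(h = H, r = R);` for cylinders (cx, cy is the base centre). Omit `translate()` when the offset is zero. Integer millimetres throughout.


translate([267, 477, 402]) cube([332, 284, 22]);
translate([284, 494, 0]) cylinder(h = 402, r = 17);
translate([582, 494, 0]) cylinder(h = 402, r = 17);
translate([284, 744, 0]) cylinder(h = 402, r = 17);
translate([582, 744, 0]) cylinder(h = 402, r = 17);


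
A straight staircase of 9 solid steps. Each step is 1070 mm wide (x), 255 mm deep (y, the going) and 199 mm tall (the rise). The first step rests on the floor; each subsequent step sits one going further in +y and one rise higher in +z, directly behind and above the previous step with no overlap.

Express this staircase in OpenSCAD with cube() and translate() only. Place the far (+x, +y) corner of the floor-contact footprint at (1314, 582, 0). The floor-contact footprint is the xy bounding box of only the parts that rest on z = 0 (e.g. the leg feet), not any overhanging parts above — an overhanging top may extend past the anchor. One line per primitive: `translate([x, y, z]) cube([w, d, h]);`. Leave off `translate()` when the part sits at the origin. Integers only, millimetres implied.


translate([244, 327, 0]) cube([1070, 255, 199]);
translate([244, 582, 199]) cube([1070, 255, 199]);
translate([244, 837, 398]) cube([1070, 255, 199]);
translate([244, 1092, 597]) cube([1070, 255, 199]);
translate([244, 1347, 796]) cube([1070, 255, 199]);
translate([244, 1602, 995]) cube([1070, 255, 199]);
translate([244, 1857, 1194]) cube([1070, 255, 199]);
translate([244, 2112, 1393]) cube([1070, 255, 199]);
translate([244, 2367, 1592]) cube([1070, 255, 199]);


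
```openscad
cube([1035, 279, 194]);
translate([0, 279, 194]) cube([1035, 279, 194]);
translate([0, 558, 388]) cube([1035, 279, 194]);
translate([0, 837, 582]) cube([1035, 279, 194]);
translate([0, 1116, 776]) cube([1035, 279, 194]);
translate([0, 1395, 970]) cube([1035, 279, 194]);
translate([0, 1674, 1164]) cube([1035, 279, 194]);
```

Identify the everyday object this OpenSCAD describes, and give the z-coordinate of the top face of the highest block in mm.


A staircase. The total rise is 1358 mm.

7 identical blocks, each offset up and back from the previous — a staircase. Each step is 194 mm tall and there are 7 of them, so the total rise is 7 × 194 = 1358 mm.


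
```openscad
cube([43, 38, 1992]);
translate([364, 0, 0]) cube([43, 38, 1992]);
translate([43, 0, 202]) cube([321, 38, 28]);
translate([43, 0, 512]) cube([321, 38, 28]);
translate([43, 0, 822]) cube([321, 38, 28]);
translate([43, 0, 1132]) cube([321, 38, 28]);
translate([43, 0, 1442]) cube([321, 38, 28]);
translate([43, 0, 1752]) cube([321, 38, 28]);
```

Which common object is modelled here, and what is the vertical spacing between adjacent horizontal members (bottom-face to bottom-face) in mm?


A ladder. The rung spacing is 310 mm.

Two tall 43×38 posts with 6 short bars between them — a ladder. Adjacent rungs sit at z = 202 and z = 512, so the spacing is 512 − 202 = 310 mm.


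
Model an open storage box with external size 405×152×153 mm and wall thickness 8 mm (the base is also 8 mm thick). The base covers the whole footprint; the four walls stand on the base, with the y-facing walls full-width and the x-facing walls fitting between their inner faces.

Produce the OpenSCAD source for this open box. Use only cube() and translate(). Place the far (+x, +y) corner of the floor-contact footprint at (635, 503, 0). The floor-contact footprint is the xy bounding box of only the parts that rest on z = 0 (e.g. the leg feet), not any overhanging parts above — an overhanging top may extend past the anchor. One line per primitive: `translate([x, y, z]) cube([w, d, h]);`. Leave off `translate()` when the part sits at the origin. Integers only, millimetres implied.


translate([230, 351, 0]) cube([405, 152, 8]);
translate([230, 351, 8]) cube([405, 8, 145]);
translate([230, 495, 8]) cube([405, 8, 145]);
translate([230, 359, 8]) cube([8, 136, 145]);
translate([627, 359, 8]) cube([8, 136, 145]);
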